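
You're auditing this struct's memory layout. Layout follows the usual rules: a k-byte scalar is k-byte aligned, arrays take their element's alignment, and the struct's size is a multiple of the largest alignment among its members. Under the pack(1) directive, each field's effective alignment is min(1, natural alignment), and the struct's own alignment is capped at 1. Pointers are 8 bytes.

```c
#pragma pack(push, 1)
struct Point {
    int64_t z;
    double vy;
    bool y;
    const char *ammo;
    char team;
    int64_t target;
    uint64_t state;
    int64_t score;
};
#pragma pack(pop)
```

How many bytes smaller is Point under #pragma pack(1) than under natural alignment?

natural layout:
  @0: z [8B, align 8] → 8
  @8: vy [8B, align 8] → 16
  @16: y [1B, align 1] → 17
  +7 pad (align 8)
  @24: ammo [8B, align 8] → 32
  @32: team [1B, align 1] → 33
  +7 pad (align 8)
  @40: target [8B, align 8] → 48
  @48: state [8B, align 8] → 56
  @56: score [8B, align 8] → 64
  size 64, align 8
packed(1) layout:
  @0: z [8B, align 1] → 8
  @8: vy [8B, align 1] → 16
  @16: y [1B, align 1] → 17
  @17: ammo [8B, align 1] → 25
  @25: team [1B, align 1] → 26
  @26: target [8B, align 1] → 34
  @34: state [8B, align 1] → 42
  @42: score [8B, align 1] → 50
  size 50, align 1
64 − 50 = 14

14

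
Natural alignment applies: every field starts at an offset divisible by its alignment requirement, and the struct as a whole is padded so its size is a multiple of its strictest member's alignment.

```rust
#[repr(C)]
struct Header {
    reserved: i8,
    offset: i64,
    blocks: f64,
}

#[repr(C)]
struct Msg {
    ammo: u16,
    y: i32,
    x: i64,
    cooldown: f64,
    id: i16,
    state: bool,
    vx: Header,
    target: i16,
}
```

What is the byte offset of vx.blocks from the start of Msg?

48

Header: @0: reserved [1B, align 1] → 1; +7 pad (align 8); @8: offset [8B, align 8] → 16; @16: blocks [8B, align 8] → 24; size 24, align 8
@0: ammo [2B, align 2] → 2
+2 pad (align 4)
@4: y [4B, align 4] → 8
@8: x [8B, align 8] → 16
@16: cooldown [8B, align 8] → 24
@24: id [2B, align 2] → 26
@26: state [1B, align 1] → 27
+5 pad (align 8)
@32: vx [24B, align 8] → 56
within Header: blocks at 16
32 + 16 = 48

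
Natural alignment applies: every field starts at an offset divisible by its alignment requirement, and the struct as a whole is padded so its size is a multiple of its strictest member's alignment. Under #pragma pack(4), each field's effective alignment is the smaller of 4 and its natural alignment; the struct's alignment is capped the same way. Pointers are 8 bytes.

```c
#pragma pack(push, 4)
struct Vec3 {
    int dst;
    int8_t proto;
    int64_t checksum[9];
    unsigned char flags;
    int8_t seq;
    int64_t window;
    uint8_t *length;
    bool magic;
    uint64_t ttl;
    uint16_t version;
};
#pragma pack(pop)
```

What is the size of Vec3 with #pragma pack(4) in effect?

dst at 0 (size 4, align 4) → ends 4
proto at 4 (size 1, align 1) → ends 5
pad 3 to align 4 for checksum
checksum at 8 (size 72, align 4) → ends 80
flags at 80 (size 1, align 1) → ends 81
seq at 81 (size 1, align 1) → ends 82
pad 2 to align 4 for window
window at 84 (size 8, align 4) → ends 92
length at 92 (size 8, align 4) → ends 100
magic at 100 (size 1, align 1) → ends 101
pad 3 to align 4 for ttl
ttl at 104 (size 8, align 4) → ends 112
version at 112 (size 2, align 2) → ends 114
tail pad 2 to reach multiple of 4
total 116 bytes, alignment 4

116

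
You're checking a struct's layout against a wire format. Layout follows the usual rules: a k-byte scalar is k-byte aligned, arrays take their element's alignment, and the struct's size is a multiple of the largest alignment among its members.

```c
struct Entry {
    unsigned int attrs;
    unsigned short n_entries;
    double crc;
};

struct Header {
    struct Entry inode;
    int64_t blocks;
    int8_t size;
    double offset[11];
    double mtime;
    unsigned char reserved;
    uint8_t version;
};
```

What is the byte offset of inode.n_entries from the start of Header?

4

Entry: 0..4  attrs  (4B, 4-aligned); 4..6  n_entries  (2B, 2-aligned); 6..8  -- padding (2B); 8..16  crc  (8B, 8-aligned); sizeof = 16, alignof = 8
0..16  inode  (16B, 8-aligned)
within Entry: n_entries at 4
0 + 4 = 4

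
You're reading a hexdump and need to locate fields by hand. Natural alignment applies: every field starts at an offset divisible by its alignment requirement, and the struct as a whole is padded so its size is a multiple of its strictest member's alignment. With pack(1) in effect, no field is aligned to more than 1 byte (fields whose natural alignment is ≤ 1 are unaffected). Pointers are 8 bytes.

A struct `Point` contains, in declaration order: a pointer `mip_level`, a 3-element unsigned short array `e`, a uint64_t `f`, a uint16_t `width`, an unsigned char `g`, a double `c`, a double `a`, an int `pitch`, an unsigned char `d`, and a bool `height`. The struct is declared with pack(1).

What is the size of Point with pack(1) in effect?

@0: mip_level [8B, align 1] → 8
@8: e [6B, align 1] → 14
@14: f [8B, align 1] → 22
@22: width [2B, align 1] → 24
@24: g [1B, align 1] → 25
@25: c [8B, align 1] → 33
@33: a [8B, align 1] → 41
@41: pitch [4B, align 1] → 45
@45: d [1B, align 1] → 46
@46: height [1B, align 1] → 47
size 47, align 1

47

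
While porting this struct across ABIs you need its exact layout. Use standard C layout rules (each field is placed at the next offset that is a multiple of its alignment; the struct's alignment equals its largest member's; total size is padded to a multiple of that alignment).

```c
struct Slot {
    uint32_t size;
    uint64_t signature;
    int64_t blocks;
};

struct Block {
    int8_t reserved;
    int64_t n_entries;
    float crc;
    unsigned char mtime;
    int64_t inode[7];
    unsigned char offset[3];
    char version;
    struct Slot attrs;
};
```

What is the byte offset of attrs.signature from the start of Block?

96

Slot: @0: size [4B, align 4] → 4; +4 pad (align 8); @8: signature [8B, align 8] → 16; @16: blocks [8B, align 8] → 24; size 24, align 8
@0: reserved [1B, align 1] → 1
+7 pad (align 8)
@8: n_entries [8B, align 8] → 16
@16: crc [4B, align 4] → 20
@20: mtime [1B, align 1] → 21
+3 pad (align 8)
@24: inode [56B, align 8] → 80
@80: offset [3B, align 1] → 83
@83: version [1B, align 1] → 84
+4 pad (align 8)
@88: attrs [24B, align 8] → 112
within Slot: signature at 8
88 + 8 = 96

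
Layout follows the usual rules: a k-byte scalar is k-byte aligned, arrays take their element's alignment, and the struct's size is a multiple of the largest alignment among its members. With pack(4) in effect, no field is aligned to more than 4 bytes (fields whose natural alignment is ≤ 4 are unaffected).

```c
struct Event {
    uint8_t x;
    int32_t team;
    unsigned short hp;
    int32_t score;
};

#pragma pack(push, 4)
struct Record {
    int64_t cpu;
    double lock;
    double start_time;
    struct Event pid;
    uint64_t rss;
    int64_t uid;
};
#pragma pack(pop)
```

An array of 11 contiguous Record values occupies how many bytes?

616

Event: 0..1  x  (1B, 1-aligned); 1..4  -- padding (3B); 4..8  team  (4B, 4-aligned); 8..10  hp  (2B, 2-aligned); 10..12  -- padding (2B); 12..16  score  (4B, 4-aligned); sizeof = 16, alignof = 4
0..8  cpu  (8B, 4-aligned)
8..16  lock  (8B, 4-aligned)
16..24  start_time  (8B, 4-aligned)
24..40  pid  (16B, 4-aligned)
40..48  rss  (8B, 4-aligned)
48..56  uid  (8B, 4-aligned)
sizeof = 56, alignof = 4
array of 11: 11 × 56 = 616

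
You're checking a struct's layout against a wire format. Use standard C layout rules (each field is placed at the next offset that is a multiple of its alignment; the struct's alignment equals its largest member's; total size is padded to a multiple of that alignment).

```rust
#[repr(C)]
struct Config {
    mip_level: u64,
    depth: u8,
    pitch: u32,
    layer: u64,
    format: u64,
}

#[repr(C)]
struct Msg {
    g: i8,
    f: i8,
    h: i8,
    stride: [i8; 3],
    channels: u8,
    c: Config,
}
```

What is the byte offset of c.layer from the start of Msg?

Config: @0: mip_level [8B, align 8] → 8; @8: depth [1B, align 1] → 9; +3 pad (align 4); @12: pitch [4B, align 4] → 16; @16: layer [8B, align 8] → 24; @24: format [8B, align 8] → 32; size 32, align 8
@0: g [1B, align 1] → 1
@1: f [1B, align 1] → 2
@2: h [1B, align 1] → 3
@3: stride [3B, align 1] → 6
@6: channels [1B, align 1] → 7
+1 pad (align 8)
@8: c [32B, align 8] → 40
within Config: layer at 16
8 + 16 = 24

24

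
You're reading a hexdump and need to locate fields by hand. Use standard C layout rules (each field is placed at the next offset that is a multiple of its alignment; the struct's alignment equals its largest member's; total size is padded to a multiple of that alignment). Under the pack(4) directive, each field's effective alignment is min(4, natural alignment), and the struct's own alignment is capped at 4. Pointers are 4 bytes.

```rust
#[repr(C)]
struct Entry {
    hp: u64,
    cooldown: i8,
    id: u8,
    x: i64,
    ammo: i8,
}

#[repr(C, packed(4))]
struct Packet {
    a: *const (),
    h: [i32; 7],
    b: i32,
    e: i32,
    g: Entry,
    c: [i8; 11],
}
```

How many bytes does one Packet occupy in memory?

Entry: @0: hp [8B, align 8] → 8; @8: cooldown [1B, align 1] → 9; @9: id [1B, align 1] → 10; +6 pad (align 8); @16: x [8B, align 8] → 24; @24: ammo [1B, align 1] → 25; +7 tail pad (align 8); size 32, align 8
@0: a [4B, align 4] → 4
@4: h [28B, align 4] → 32
@32: b [4B, align 4] → 36
@36: e [4B, align 4] → 40
@40: g [32B, align 4] → 72
@72: c [11B, align 1] → 83
+1 tail pad (align 4)
size 84, align 4

84 bytes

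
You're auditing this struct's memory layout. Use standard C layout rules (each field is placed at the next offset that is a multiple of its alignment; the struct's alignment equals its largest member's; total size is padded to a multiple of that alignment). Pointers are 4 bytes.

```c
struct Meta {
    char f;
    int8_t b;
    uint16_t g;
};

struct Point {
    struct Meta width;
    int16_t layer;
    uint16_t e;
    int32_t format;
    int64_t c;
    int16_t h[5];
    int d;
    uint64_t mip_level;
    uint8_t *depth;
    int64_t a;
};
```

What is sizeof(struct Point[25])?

1600

Meta: f at 0 (size 1, align 1) → ends 1; b at 1 (size 1, align 1) → ends 2; g at 2 (size 2, align 2) → ends 4; total 4 bytes, alignment 2
width at 0 (size 4, align 2) → ends 4
layer at 4 (size 2, align 2) → ends 6
e at 6 (size 2, align 2) → ends 8
format at 8 (size 4, align 4) → ends 12
pad 4 to align 8 for c
c at 16 (size 8, align 8) → ends 24
h at 24 (size 10, align 2) → ends 34
pad 2 to align 4 for d
d at 36 (size 4, align 4) → ends 40
mip_level at 40 (size 8, align 8) → ends 48
depth at 48 (size 4, align 4) → ends 52
pad 4 to align 8 for a
a at 56 (size 8, align 8) → ends 64
total 64 bytes, alignment 8
array of 25: 25 × 64 = 1600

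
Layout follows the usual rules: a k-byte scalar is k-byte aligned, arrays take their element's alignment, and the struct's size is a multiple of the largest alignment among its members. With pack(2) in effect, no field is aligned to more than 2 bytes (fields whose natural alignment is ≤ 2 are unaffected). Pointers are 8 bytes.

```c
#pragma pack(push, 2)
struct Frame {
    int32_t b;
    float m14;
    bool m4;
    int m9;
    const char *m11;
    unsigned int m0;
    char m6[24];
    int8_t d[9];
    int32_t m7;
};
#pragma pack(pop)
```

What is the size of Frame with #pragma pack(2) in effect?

@0: b [4B, align 2] → 4
@4: m14 [4B, align 2] → 8
@8: m4 [1B, align 1] → 9
+1 pad (align 2)
@10: m9 [4B, align 2] → 14
@14: m11 [8B, align 2] → 22
@22: m0 [4B, align 2] → 26
@26: m6 [24B, align 1] → 50
@50: d [9B, align 1] → 59
+1 pad (align 2)
@60: m7 [4B, align 2] → 64
size 64, align 2

64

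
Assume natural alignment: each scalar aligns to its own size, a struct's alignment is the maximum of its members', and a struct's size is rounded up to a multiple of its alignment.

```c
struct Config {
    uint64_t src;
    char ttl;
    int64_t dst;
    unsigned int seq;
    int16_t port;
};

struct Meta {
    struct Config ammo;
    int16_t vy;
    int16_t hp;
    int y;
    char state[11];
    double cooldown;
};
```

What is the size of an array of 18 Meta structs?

1152

Config: src at 0 (size 8, align 8) → ends 8; ttl at 8 (size 1, align 1) → ends 9; pad 7 to align 8 for dst; dst at 16 (size 8, align 8) → ends 24; seq at 24 (size 4, align 4) → ends 28; port at 28 (size 2, align 2) → ends 30; tail pad 2 to reach multiple of 8; total 32 bytes, alignment 8
ammo at 0 (size 32, align 8) → ends 32
vy at 32 (size 2, align 2) → ends 34
hp at 34 (size 2, align 2) → ends 36
y at 36 (size 4, align 4) → ends 40
state at 40 (size 11, align 1) → ends 51
pad 5 to align 8 for cooldown
cooldown at 56 (size 8, align 8) → ends 64
total 64 bytes, alignment 8
array of 18: 18 × 64 = 1152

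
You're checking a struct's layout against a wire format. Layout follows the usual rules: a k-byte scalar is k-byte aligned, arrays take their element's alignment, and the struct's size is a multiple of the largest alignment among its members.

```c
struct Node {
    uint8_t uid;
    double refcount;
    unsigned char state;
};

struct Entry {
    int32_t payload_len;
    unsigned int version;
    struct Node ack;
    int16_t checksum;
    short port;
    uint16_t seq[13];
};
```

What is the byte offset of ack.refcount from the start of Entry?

Node: uid at 0 (size 1, align 1) → ends 1; pad 7 to align 8 for refcount; refcount at 8 (size 8, align 8) → ends 16; state at 16 (size 1, align 1) → ends 17; tail pad 7 to reach multiple of 8; total 24 bytes, alignment 8
payload_len at 0 (size 4, align 4) → ends 4
version at 4 (size 4, align 4) → ends 8
ack at 8 (size 24, align 8) → ends 32
within Node: refcount at 8
8 + 8 = 16

16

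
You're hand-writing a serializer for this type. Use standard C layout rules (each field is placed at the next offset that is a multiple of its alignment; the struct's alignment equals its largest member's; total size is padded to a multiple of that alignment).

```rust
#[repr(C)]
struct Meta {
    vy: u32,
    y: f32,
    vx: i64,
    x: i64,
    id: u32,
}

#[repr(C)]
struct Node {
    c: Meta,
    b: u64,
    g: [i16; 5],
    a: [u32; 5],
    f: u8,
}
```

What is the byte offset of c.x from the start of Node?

16

Meta: vy at 0 (size 4, align 4) → ends 4; y at 4 (size 4, align 4) → ends 8; vx at 8 (size 8, align 8) → ends 16; x at 16 (size 8, align 8) → ends 24; id at 24 (size 4, align 4) → ends 28; tail pad 4 to reach multiple of 8; total 32 bytes, alignment 8
c at 0 (size 32, align 8) → ends 32
within Meta: x at 16
0 + 16 = 16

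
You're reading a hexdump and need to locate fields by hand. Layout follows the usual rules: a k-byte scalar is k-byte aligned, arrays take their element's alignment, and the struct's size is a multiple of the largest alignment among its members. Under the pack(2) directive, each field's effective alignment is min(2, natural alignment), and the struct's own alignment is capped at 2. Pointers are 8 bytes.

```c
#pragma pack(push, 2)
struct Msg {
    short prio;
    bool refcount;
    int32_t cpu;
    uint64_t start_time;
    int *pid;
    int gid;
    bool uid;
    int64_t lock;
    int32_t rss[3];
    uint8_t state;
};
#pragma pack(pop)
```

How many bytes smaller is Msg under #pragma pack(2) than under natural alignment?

4

natural layout:
  prio at 0 (size 2, align 2) → ends 2
  refcount at 2 (size 1, align 1) → ends 3
  pad 1 to align 4 for cpu
  cpu at 4 (size 4, align 4) → ends 8
  start_time at 8 (size 8, align 8) → ends 16
  pid at 16 (size 8, align 8) → ends 24
  gid at 24 (size 4, align 4) → ends 28
  uid at 28 (size 1, align 1) → ends 29
  pad 3 to align 8 for lock
  lock at 32 (size 8, align 8) → ends 40
  rss at 40 (size 12, align 4) → ends 52
  state at 52 (size 1, align 1) → ends 53
  tail pad 3 to reach multiple of 8
  total 56 bytes, alignment 8
packed(2) layout:
  prio at 0 (size 2, align 2) → ends 2
  refcount at 2 (size 1, align 1) → ends 3
  pad 1 to align 2 for cpu
  cpu at 4 (size 4, align 2) → ends 8
  start_time at 8 (size 8, align 2) → ends 16
  pid at 16 (size 8, align 2) → ends 24
  gid at 24 (size 4, align 2) → ends 28
  uid at 28 (size 1, align 1) → ends 29
  pad 1 to align 2 for lock
  lock at 30 (size 8, align 2) → ends 38
  rss at 38 (size 12, align 2) → ends 50
  state at 50 (size 1, align 1) → ends 51
  tail pad 1 to reach multiple of 2
  total 52 bytes, alignment 2
56 − 52 = 4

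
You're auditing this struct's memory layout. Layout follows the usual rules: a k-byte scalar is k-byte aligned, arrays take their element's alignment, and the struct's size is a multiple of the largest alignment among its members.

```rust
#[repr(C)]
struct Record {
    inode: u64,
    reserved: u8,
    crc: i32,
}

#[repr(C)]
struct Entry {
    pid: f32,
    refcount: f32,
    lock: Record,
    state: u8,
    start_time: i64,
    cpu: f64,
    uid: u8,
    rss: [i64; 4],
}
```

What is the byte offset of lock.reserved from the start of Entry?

16

Record: inode at 0 (size 8, align 8) → ends 8; reserved at 8 (size 1, align 1) → ends 9; pad 3 to align 4 for crc; crc at 12 (size 4, align 4) → ends 16; total 16 bytes, alignment 8
pid at 0 (size 4, align 4) → ends 4
refcount at 4 (size 4, align 4) → ends 8
lock at 8 (size 16, align 8) → ends 24
within Record: reserved at 8
8 + 8 = 16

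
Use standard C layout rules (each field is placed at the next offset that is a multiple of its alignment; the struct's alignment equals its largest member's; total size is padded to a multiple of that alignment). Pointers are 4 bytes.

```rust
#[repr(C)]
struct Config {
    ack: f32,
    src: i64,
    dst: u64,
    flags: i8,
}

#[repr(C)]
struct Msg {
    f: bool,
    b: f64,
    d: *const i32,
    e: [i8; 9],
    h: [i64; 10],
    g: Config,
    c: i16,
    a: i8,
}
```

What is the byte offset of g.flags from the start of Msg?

136

Config: ack at 0 (size 4, align 4) → ends 4; pad 4 to align 8 for src; src at 8 (size 8, align 8) → ends 16; dst at 16 (size 8, align 8) → ends 24; flags at 24 (size 1, align 1) → ends 25; tail pad 7 to reach multiple of 8; total 32 bytes, alignment 8
f at 0 (size 1, align 1) → ends 1
pad 7 to align 8 for b
b at 8 (size 8, align 8) → ends 16
d at 16 (size 4, align 4) → ends 20
e at 20 (size 9, align 1) → ends 29
pad 3 to align 8 for h
h at 32 (size 80, align 8) → ends 112
g at 112 (size 32, align 8) → ends 144
within Config: flags at 24
112 + 24 = 136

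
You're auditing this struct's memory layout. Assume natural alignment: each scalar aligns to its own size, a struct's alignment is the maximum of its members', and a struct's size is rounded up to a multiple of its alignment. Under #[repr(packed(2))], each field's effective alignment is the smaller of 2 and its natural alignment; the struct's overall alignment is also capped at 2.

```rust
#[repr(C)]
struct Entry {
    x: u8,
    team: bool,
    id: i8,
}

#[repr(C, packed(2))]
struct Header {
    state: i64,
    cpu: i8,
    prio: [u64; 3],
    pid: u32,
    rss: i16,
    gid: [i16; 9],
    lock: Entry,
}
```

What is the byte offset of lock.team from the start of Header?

59

Entry: x at 0 (size 1, align 1) → ends 1; team at 1 (size 1, align 1) → ends 2; id at 2 (size 1, align 1) → ends 3; total 3 bytes, alignment 1
state at 0 (size 8, align 2) → ends 8
cpu at 8 (size 1, align 1) → ends 9
pad 1 to align 2 for prio
prio at 10 (size 24, align 2) → ends 34
pid at 34 (size 4, align 2) → ends 38
rss at 38 (size 2, align 2) → ends 40
gid at 40 (size 18, align 2) → ends 58
lock at 58 (size 3, align 1) → ends 61
within Entry: team at 1
58 + 1 = 59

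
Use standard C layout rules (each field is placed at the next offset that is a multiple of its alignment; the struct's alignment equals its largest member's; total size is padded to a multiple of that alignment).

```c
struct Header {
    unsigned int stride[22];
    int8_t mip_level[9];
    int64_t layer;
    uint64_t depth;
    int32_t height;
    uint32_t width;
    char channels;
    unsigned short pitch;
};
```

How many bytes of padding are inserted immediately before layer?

@0: stride [88B, align 4] → 88
@88: mip_level [9B, align 1] → 97
+7 pad (align 8)
@104: layer [8B, align 8] → 112

7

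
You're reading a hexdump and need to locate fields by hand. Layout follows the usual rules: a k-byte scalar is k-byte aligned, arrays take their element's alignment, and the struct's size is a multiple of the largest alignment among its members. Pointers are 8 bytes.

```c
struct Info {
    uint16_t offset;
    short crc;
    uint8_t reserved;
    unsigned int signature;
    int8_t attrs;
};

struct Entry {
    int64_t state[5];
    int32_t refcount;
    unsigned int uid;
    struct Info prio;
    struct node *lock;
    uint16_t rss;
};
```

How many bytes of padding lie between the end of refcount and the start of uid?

0

Info: offset at 0 (size 2, align 2) → ends 2; crc at 2 (size 2, align 2) → ends 4; reserved at 4 (size 1, align 1) → ends 5; pad 3 to align 4 for signature; signature at 8 (size 4, align 4) → ends 12; attrs at 12 (size 1, align 1) → ends 13; tail pad 3 to reach multiple of 4; total 16 bytes, alignment 4
state at 0 (size 40, align 8) → ends 40
refcount at 40 (size 4, align 4) → ends 44
uid at 44 (size 4, align 4) → ends 48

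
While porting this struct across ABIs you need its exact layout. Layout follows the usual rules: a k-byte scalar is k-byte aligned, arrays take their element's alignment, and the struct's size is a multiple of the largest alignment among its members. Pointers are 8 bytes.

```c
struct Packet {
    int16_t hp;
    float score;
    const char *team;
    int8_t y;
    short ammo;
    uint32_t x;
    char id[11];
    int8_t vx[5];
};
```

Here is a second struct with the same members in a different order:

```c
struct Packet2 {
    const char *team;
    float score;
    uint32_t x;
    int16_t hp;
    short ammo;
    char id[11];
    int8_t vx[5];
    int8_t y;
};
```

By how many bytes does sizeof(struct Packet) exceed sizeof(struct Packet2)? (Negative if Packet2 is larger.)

hp at 0 (size 2, align 2) → ends 2
pad 2 to align 4 for score
score at 4 (size 4, align 4) → ends 8
team at 8 (size 8, align 8) → ends 16
y at 16 (size 1, align 1) → ends 17
pad 1 to align 2 for ammo
ammo at 18 (size 2, align 2) → ends 20
x at 20 (size 4, align 4) → ends 24
id at 24 (size 11, align 1) → ends 35
vx at 35 (size 5, align 1) → ends 40
total 40 bytes, alignment 8
— Packet2 —
team at 0 (size 8, align 8) → ends 8
score at 8 (size 4, align 4) → ends 12
x at 12 (size 4, align 4) → ends 16
hp at 16 (size 2, align 2) → ends 18
ammo at 18 (size 2, align 2) → ends 20
id at 20 (size 11, align 1) → ends 31
vx at 31 (size 5, align 1) → ends 36
y at 36 (size 1, align 1) → ends 37
tail pad 3 to reach multiple of 8
total 40 bytes, alignment 8
40 − 40 = 0

0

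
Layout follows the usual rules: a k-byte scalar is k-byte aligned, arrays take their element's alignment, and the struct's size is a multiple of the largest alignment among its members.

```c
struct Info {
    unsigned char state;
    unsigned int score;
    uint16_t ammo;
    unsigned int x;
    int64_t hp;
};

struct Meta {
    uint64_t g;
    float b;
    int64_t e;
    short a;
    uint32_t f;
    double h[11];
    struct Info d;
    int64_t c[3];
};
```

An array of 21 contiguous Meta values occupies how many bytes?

Info: state at 0 (size 1, align 1) → ends 1; pad 3 to align 4 for score; score at 4 (size 4, align 4) → ends 8; ammo at 8 (size 2, align 2) → ends 10; pad 2 to align 4 for x; x at 12 (size 4, align 4) → ends 16; hp at 16 (size 8, align 8) → ends 24; total 24 bytes, alignment 8
g at 0 (size 8, align 8) → ends 8
b at 8 (size 4, align 4) → ends 12
pad 4 to align 8 for e
e at 16 (size 8, align 8) → ends 24
a at 24 (size 2, align 2) → ends 26
pad 2 to align 4 for f
f at 28 (size 4, align 4) → ends 32
h at 32 (size 88, align 8) → ends 120
d at 120 (size 24, align 8) → ends 144
c at 144 (size 24, align 8) → ends 168
total 168 bytes, alignment 8
array of 21: 21 × 168 = 3528

3528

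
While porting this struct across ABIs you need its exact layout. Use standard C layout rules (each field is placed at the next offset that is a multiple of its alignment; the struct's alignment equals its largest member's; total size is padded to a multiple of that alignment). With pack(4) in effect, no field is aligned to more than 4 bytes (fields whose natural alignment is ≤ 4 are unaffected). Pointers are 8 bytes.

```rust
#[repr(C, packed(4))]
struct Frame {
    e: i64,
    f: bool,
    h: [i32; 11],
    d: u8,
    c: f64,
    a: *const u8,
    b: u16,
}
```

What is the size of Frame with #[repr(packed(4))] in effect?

0..8  e  (8B, 4-aligned)
8..9  f  (1B, 1-aligned)
9..12  -- padding (3B)
12..56  h  (44B, 4-aligned)
56..57  d  (1B, 1-aligned)
57..60  -- padding (3B)
60..68  c  (8B, 4-aligned)
68..76  a  (8B, 4-aligned)
76..78  b  (2B, 2-aligned)
78..80  -- tail padding (2B)
sizeof = 80, alignof = 4

80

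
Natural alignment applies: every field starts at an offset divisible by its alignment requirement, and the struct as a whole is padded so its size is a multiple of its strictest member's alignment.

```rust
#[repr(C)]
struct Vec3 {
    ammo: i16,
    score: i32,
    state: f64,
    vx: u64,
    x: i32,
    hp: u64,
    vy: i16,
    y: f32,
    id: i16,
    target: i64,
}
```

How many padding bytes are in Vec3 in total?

14

ammo at 0 (size 2, align 2) → ends 2
pad 2 to align 4 for score
score at 4 (size 4, align 4) → ends 8
state at 8 (size 8, align 8) → ends 16
vx at 16 (size 8, align 8) → ends 24
x at 24 (size 4, align 4) → ends 28
pad 4 to align 8 for hp
hp at 32 (size 8, align 8) → ends 40
vy at 40 (size 2, align 2) → ends 42
pad 2 to align 4 for y
y at 44 (size 4, align 4) → ends 48
id at 48 (size 2, align 2) → ends 50
pad 6 to align 8 for target
target at 56 (size 8, align 8) → ends 64
total 64 bytes, alignment 8
data bytes 50, size 64 → padding 14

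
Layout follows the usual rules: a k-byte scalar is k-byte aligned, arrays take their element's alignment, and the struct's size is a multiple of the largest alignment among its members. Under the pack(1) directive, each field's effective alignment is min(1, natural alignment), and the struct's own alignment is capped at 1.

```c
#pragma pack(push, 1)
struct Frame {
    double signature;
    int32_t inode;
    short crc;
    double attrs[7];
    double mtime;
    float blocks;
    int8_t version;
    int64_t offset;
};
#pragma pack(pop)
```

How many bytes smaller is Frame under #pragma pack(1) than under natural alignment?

5

natural layout:
  signature at 0 (size 8, align 8) → ends 8
  inode at 8 (size 4, align 4) → ends 12
  crc at 12 (size 2, align 2) → ends 14
  pad 2 to align 8 for attrs
  attrs at 16 (size 56, align 8) → ends 72
  mtime at 72 (size 8, align 8) → ends 80
  blocks at 80 (size 4, align 4) → ends 84
  version at 84 (size 1, align 1) → ends 85
  pad 3 to align 8 for offset
  offset at 88 (size 8, align 8) → ends 96
  total 96 bytes, alignment 8
packed(1) layout:
  signature at 0 (size 8, align 1) → ends 8
  inode at 8 (size 4, align 1) → ends 12
  crc at 12 (size 2, align 1) → ends 14
  attrs at 14 (size 56, align 1) → ends 70
  mtime at 70 (size 8, align 1) → ends 78
  blocks at 78 (size 4, align 1) → ends 82
  version at 82 (size 1, align 1) → ends 83
  offset at 83 (size 8, align 1) → ends 91
  total 91 bytes, alignment 1
96 − 91 = 5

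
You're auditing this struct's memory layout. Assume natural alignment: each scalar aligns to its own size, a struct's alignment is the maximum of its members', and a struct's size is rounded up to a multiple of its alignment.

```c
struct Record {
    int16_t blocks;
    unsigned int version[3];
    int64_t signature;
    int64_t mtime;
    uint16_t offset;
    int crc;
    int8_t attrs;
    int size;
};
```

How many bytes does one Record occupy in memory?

48 bytes

blocks at 0 (size 2, align 2) → ends 2
pad 2 to align 4 for version
version at 4 (size 12, align 4) → ends 16
signature at 16 (size 8, align 8) → ends 24
mtime at 24 (size 8, align 8) → ends 32
offset at 32 (size 2, align 2) → ends 34
pad 2 to align 4 for crc
crc at 36 (size 4, align 4) → ends 40
attrs at 40 (size 1, align 1) → ends 41
pad 3 to align 4 for size
size at 44 (size 4, align 4) → ends 48
total 48 bytes, alignment 8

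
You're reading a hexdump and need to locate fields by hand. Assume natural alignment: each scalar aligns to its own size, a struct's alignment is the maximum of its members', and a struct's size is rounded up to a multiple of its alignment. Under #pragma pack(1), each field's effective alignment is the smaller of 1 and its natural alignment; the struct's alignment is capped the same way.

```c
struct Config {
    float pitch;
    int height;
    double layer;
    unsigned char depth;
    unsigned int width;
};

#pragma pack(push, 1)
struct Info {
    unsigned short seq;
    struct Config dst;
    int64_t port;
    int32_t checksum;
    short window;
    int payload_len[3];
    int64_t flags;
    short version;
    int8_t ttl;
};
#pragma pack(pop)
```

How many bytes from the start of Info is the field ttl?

62

Config: @0: pitch [4B, align 4] → 4; @4: height [4B, align 4] → 8; @8: layer [8B, align 8] → 16; @16: depth [1B, align 1] → 17; +3 pad (align 4); @20: width [4B, align 4] → 24; size 24, align 8
@0: seq [2B, align 1] → 2
@2: dst [24B, align 1] → 26
@26: port [8B, align 1] → 34
@34: checksum [4B, align 1] → 38
@38: window [2B, align 1] → 40
@40: payload_len [12B, align 1] → 52
@52: flags [8B, align 1] → 60
@60: version [2B, align 1] → 62
@62: ttl [1B, align 1] → 63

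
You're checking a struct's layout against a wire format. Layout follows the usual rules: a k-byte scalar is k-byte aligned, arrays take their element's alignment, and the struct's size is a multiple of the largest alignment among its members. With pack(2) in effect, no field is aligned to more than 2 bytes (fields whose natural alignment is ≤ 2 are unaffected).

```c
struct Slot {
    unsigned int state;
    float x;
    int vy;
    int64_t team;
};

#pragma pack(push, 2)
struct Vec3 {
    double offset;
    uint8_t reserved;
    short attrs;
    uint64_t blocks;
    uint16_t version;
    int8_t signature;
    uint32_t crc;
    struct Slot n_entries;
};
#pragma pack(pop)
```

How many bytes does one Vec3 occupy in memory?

Slot: state at 0 (size 4, align 4) → ends 4; x at 4 (size 4, align 4) → ends 8; vy at 8 (size 4, align 4) → ends 12; pad 4 to align 8 for team; team at 16 (size 8, align 8) → ends 24; total 24 bytes, alignment 8
offset at 0 (size 8, align 2) → ends 8
reserved at 8 (size 1, align 1) → ends 9
pad 1 to align 2 for attrs
attrs at 10 (size 2, align 2) → ends 12
blocks at 12 (size 8, align 2) → ends 20
version at 20 (size 2, align 2) → ends 22
signature at 22 (size 1, align 1) → ends 23
pad 1 to align 2 for crc
crc at 24 (size 4, align 2) → ends 28
n_entries at 28 (size 24, align 2) → ends 52
total 52 bytes, alignment 2

52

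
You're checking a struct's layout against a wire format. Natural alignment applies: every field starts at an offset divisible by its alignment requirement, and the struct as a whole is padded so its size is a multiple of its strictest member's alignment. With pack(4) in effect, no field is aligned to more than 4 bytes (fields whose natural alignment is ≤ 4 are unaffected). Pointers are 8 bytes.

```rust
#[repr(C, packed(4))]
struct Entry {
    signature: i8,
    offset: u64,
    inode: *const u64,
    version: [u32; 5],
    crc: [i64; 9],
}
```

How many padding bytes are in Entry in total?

3

0..1  signature  (1B, 1-aligned)
1..4  -- padding (3B)
4..12  offset  (8B, 4-aligned)
12..20  inode  (8B, 4-aligned)
20..40  version  (20B, 4-aligned)
40..112  crc  (72B, 4-aligned)
sizeof = 112, alignof = 4
data bytes 109, size 112 → padding 3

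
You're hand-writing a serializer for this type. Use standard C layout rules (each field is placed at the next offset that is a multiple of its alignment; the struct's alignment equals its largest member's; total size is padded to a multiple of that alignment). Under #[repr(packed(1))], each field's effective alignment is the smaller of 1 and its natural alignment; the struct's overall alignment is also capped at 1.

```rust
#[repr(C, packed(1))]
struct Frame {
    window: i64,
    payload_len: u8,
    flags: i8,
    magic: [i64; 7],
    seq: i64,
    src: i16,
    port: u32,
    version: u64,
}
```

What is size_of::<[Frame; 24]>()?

window at 0 (size 8, align 1) → ends 8
payload_len at 8 (size 1, align 1) → ends 9
flags at 9 (size 1, align 1) → ends 10
magic at 10 (size 56, align 1) → ends 66
seq at 66 (size 8, align 1) → ends 74
src at 74 (size 2, align 1) → ends 76
port at 76 (size 4, align 1) → ends 80
version at 80 (size 8, align 1) → ends 88
total 88 bytes, alignment 1
array of 24: 24 × 88 = 2112

2112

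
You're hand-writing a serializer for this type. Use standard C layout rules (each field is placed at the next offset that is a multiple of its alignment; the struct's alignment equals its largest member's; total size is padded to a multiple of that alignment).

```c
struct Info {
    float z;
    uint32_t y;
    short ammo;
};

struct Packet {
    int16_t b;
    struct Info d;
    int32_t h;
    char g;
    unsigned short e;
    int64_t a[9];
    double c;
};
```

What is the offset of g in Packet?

20

Info: z at 0 (size 4, align 4) → ends 4; y at 4 (size 4, align 4) → ends 8; ammo at 8 (size 2, align 2) → ends 10; tail pad 2 to reach multiple of 4; total 12 bytes, alignment 4
b at 0 (size 2, align 2) → ends 2
pad 2 to align 4 for d
d at 4 (size 12, align 4) → ends 16
h at 16 (size 4, align 4) → ends 20
g at 20 (size 1, align 1) → ends 21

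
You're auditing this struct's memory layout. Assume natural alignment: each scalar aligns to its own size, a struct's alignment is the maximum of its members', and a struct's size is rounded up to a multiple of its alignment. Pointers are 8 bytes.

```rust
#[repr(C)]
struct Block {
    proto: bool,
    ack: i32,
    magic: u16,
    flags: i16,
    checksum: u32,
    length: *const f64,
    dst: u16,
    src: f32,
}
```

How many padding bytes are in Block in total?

5

0..1  proto  (1B, 1-aligned)
1..4  -- padding (3B)
4..8  ack  (4B, 4-aligned)
8..10  magic  (2B, 2-aligned)
10..12  flags  (2B, 2-aligned)
12..16  checksum  (4B, 4-aligned)
16..24  length  (8B, 8-aligned)
24..26  dst  (2B, 2-aligned)
26..28  -- padding (2B)
28..32  src  (4B, 4-aligned)
sizeof = 32, alignof = 8
data bytes 27, size 32 → padding 5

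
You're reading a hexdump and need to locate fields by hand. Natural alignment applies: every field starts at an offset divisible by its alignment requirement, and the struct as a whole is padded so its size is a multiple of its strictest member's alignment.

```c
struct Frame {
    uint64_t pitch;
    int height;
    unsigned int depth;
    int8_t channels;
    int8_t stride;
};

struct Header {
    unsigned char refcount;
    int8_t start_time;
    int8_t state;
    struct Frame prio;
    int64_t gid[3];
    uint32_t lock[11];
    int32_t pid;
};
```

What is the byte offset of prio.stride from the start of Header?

Frame: @0: pitch [8B, align 8] → 8; @8: height [4B, align 4] → 12; @12: depth [4B, align 4] → 16; @16: channels [1B, align 1] → 17; @17: stride [1B, align 1] → 18; +6 tail pad (align 8); size 24, align 8
@0: refcount [1B, align 1] → 1
@1: start_time [1B, align 1] → 2
@2: state [1B, align 1] → 3
+5 pad (align 8)
@8: prio [24B, align 8] → 32
within Frame: stride at 17
8 + 17 = 25

25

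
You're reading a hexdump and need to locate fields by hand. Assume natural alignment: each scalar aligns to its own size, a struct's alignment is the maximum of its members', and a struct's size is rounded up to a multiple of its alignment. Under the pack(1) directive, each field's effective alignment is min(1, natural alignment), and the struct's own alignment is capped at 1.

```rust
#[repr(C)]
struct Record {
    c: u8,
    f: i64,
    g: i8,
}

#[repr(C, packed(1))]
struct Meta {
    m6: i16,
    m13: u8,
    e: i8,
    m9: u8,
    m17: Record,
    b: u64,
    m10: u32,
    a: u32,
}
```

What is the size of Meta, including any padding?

45

Record: 0..1  c  (1B, 1-aligned); 1..8  -- padding (7B); 8..16  f  (8B, 8-aligned); 16..17  g  (1B, 1-aligned); 17..24  -- tail padding (7B); sizeof = 24, alignof = 8
0..2  m6  (2B, 1-aligned)
2..3  m13  (1B, 1-aligned)
3..4  e  (1B, 1-aligned)
4..5  m9  (1B, 1-aligned)
5..29  m17  (24B, 1-aligned)
29..37  b  (8B, 1-aligned)
37..41  m10  (4B, 1-aligned)
41..45  a  (4B, 1-aligned)
sizeof = 45, alignof = 1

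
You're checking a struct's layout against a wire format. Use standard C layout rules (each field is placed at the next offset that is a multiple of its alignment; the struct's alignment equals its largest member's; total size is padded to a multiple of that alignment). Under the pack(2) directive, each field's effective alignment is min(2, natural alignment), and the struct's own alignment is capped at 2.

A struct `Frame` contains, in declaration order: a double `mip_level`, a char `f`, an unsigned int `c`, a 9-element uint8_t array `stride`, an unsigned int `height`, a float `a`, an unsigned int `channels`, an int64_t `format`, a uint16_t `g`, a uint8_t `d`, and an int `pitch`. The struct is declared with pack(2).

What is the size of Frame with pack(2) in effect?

@0: mip_level [8B, align 2] → 8
@8: f [1B, align 1] → 9
+1 pad (align 2)
@10: c [4B, align 2] → 14
@14: stride [9B, align 1] → 23
+1 pad (align 2)
@24: height [4B, align 2] → 28
@28: a [4B, align 2] → 32
@32: channels [4B, align 2] → 36
@36: format [8B, align 2] → 44
@44: g [2B, align 2] → 46
@46: d [1B, align 1] → 47
+1 pad (align 2)
@48: pitch [4B, align 2] → 52
size 52, align 2

52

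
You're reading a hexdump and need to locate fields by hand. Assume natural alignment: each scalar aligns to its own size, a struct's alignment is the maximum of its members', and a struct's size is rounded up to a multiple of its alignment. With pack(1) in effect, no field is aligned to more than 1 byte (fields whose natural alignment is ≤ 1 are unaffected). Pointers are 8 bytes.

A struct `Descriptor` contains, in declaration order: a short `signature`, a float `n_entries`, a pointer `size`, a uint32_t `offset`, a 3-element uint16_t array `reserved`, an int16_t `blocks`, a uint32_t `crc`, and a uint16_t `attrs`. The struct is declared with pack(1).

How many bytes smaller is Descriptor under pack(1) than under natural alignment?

natural layout:
  signature at 0 (size 2, align 2) → ends 2
  pad 2 to align 4 for n_entries
  n_entries at 4 (size 4, align 4) → ends 8
  size at 8 (size 8, align 8) → ends 16
  offset at 16 (size 4, align 4) → ends 20
  reserved at 20 (size 6, align 2) → ends 26
  blocks at 26 (size 2, align 2) → ends 28
  crc at 28 (size 4, align 4) → ends 32
  attrs at 32 (size 2, align 2) → ends 34
  tail pad 6 to reach multiple of 8
  total 40 bytes, alignment 8
packed(1) layout:
  signature at 0 (size 2, align 1) → ends 2
  n_entries at 2 (size 4, align 1) → ends 6
  size at 6 (size 8, align 1) → ends 14
  offset at 14 (size 4, align 1) → ends 18
  reserved at 18 (size 6, align 1) → ends 24
  blocks at 24 (size 2, align 1) → ends 26
  crc at 26 (size 4, align 1) → ends 30
  attrs at 30 (size 2, align 1) → ends 32
  total 32 bytes, alignment 1
40 − 32 = 8

8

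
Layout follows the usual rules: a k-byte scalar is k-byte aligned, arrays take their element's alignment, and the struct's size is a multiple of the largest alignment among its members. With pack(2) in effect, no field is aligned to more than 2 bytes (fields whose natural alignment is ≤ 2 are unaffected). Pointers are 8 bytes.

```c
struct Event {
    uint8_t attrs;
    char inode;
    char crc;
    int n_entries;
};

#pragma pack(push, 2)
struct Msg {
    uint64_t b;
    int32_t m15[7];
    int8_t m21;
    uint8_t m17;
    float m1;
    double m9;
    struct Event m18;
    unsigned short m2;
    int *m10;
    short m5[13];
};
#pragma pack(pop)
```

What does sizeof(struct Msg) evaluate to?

Event: @0: attrs [1B, align 1] → 1; @1: inode [1B, align 1] → 2; @2: crc [1B, align 1] → 3; +1 pad (align 4); @4: n_entries [4B, align 4] → 8; size 8, align 4
@0: b [8B, align 2] → 8
@8: m15 [28B, align 2] → 36
@36: m21 [1B, align 1] → 37
@37: m17 [1B, align 1] → 38
@38: m1 [4B, align 2] → 42
@42: m9 [8B, align 2] → 50
@50: m18 [8B, align 2] → 58
@58: m2 [2B, align 2] → 60
@60: m10 [8B, align 2] → 68
@68: m5 [26B, align 2] → 94
size 94, align 2

94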